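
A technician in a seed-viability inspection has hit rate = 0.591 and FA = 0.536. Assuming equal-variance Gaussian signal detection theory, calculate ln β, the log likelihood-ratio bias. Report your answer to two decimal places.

Φ⁻¹(H) = 0.230
Φ⁻¹(FA) = 0.090
ln β = −½·[z(H)² − z(FA)²] = −0.5 × (0.053 − 0.008) = -0.0225

ln β = -0.02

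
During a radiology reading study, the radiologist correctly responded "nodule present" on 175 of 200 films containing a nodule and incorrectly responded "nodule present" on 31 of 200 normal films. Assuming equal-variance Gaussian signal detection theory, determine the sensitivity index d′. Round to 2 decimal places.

H = 175/200 = 0.8750
FA = 31/200 = 0.1550
z(H) = 1.1503
z(FA) = -1.0152
d' = z(H) − z(FA) = 1.1503 − (-1.0152) = 2.1655

d′ = 2.17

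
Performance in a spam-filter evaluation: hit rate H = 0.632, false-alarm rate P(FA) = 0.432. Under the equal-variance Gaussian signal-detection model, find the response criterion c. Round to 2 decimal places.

Φ⁻¹(0.632) = 0.337, Φ⁻¹(0.432) = -0.171
c = −½·[z(H) + z(FA)] = −0.5 × (0.337 + (-0.171)) = -0.083
c < 0: the classifier has a liberal response bias.

c = -0.08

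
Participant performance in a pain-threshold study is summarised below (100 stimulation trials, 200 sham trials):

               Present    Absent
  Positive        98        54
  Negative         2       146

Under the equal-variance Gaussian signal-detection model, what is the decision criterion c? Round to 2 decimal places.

c = -0.72

H = 98/100 = 0.9800
FA = 54/200 = 0.2700
z(H) = z(0.9800) = 2.054
z(FA) = z(0.2700) = -0.613
c = −½·[z(H) + z(FA)] = −0.5 × (2.054 + (-0.613)) = -0.7205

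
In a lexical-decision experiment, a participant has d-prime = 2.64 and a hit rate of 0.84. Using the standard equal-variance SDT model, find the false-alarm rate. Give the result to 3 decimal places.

z(hit rate) = z(0.84) = 0.9945
z(FA) = z(H) − d' = 0.9945 − 2.64 = -1.6455
false-alarm rate = Φ(-1.6455) = 0.0499

false-alarm rate = 0.050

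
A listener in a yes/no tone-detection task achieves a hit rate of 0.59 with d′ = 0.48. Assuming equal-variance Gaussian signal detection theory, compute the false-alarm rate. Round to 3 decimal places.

z(hit rate) = z(0.59) = 0.2275
z(FA) = z(H) − d' = 0.2275 − 0.48 = -0.2525
false-alarm rate = Φ(-0.2525) = 0.4003

false-alarm rate = 0.400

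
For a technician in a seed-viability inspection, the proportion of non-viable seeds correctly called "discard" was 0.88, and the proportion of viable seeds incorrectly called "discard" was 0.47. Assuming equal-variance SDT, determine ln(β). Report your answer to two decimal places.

z(0.88) = 1.175, z(0.47) = -0.075
ln β = −½·[z(H)² − z(FA)²] = −0.5 × (1.381 − 0.006) = -0.6875

ln β = -0.69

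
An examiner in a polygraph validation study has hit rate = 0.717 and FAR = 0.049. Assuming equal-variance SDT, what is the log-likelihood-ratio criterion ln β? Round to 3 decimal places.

z(H) = z(0.717) = 0.5740
z(FA) = z(0.049) = -1.6546
ln β = −½·[z(H)² − z(FA)²] = −0.5 × (0.3295 − 2.7377) = 1.2041

ln β = 1.204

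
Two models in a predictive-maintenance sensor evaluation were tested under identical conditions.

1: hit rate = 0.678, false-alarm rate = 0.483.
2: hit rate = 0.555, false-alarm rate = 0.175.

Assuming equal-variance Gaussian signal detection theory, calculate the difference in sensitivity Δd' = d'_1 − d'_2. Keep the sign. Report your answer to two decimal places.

Δd' = -0.57

1: z(0.678) = 0.462, z(0.483) = -0.043, d' = 0.505
2: z(0.555) = 0.138, z(0.175) = -0.935, d' = 1.073
Δd' = d'_1 − d'_2 = 0.505 − 1.073 = -0.568
2 has the higher sensitivity.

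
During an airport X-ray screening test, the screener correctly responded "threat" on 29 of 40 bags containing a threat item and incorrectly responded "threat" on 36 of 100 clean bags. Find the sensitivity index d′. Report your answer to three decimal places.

d′ = 0.956

H = 29/40 = 0.7250
FA = 36/100 = 0.3600
z(0.7250) = 0.5978, z(0.3600) = -0.3585
d' = z(H) − z(FA) = 0.5978 − (-0.3585) = 0.9563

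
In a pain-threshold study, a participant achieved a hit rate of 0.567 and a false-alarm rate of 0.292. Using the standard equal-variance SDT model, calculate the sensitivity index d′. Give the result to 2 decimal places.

Φ⁻¹(H) = 0.169
Φ⁻¹(FA) = -0.548
d' = z(H) − z(FA) = 0.169 − (-0.548) = 0.717

d′ = 0.72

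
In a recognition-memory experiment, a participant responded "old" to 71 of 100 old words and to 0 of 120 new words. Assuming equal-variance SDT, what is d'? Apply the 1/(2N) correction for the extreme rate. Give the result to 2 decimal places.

d' = 3.19

The false-alarm rate is 0/120 = 0, so apply the 1/(2N) correction: FA → 1/(2·120) = 0.00417.
z(H) = z(0.71000) = 0.553
z(FA) = z(0.00417) = -2.638
d' = 0.553 − (-2.638) = 3.191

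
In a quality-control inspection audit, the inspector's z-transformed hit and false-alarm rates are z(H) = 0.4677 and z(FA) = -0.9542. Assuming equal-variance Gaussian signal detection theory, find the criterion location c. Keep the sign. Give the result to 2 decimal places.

c = 0.24

c = −½·[z(H) + z(FA)] = −½·(0.4677 + (-0.9542)) = 0.24325
c > 0: the inspector has a conservative response bias.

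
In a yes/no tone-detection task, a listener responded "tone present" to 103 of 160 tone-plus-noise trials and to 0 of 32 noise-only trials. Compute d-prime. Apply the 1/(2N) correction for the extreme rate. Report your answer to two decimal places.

The false-alarm rate is 0/32 = 0, so apply the 1/(2N) correction: FA → 1/(2·32) = 0.01562.
z(H) = z(0.64375) = 0.369
z(FA) = z(0.01562) = -2.154
d' = 0.369 − (-2.154) = 2.523

d-prime = 2.52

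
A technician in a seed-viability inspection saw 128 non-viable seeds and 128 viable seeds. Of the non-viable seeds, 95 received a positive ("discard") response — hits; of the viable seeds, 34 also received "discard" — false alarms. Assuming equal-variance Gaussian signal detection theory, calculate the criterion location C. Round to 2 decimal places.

H = 95/128 = 0.7422
FA = 34/128 = 0.2656
z(H) = z(0.7422) = 0.650
z(FA) = z(0.2656) = -0.626
c = −½·[z(H) + z(FA)] = −0.5 × (0.650 + (-0.626)) = -0.012
c < 0: the technician has a liberal response bias.

C = -0.01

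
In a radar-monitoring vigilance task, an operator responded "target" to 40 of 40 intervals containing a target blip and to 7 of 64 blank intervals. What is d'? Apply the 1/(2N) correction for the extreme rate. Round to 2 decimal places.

d' = 3.47

The hit rate is 40/40 = 1, so apply the 1/(2N) correction: H → 1 − 1/(2·40) = 0.98750.
z(H) = z(0.98750) = 2.241
z(FA) = z(0.10938) = -1.230
d' = 2.241 − (-1.230) = 3.471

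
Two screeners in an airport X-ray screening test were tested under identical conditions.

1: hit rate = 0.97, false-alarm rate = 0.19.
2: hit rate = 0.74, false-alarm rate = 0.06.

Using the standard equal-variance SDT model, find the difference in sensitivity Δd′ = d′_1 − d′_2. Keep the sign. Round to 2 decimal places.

1: z(0.97) = 1.881, z(0.19) = -0.878, d' = 2.759
2: z(0.74) = 0.643, z(0.06) = -1.555, d' = 2.198
Δd' = d'_1 − d'_2 = 2.759 − 2.198 = 0.561
1 has the higher sensitivity.

Δd′ = 0.56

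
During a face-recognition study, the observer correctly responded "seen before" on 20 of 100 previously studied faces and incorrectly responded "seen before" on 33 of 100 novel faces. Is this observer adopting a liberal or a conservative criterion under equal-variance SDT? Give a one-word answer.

z(H) = -0.842, z(FA) = -0.440
c = −½·(z(H) + z(FA)) = 0.641
c > 0 → conservative criterion (biased toward responding “no”).

conservative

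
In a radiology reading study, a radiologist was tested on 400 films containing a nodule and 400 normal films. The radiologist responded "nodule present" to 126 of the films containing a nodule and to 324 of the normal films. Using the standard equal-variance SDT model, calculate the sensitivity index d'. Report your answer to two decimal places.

H = 126/400 = 0.3150
FA = 324/400 = 0.8100
Φ⁻¹(H) = Φ⁻¹(0.3150) = -0.482
Φ⁻¹(FA) = Φ⁻¹(0.8100) = 0.878
d' = z(H) − z(FA) = -0.482 − 0.878 = -1.360

d' = -1.36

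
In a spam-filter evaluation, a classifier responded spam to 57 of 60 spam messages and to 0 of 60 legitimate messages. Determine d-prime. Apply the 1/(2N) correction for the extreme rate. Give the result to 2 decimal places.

d-prime = 4.04

The false-alarm rate is 0/60 = 0, so apply the 1/(2N) correction: FA → 1/(2·60) = 0.00833.
z(H) = z(0.95000) = 1.645
z(FA) = z(0.00833) = -2.394
d' = 1.645 − (-2.394) = 4.039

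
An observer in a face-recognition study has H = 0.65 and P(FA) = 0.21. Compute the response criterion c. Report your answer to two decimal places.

z(H) = z(0.65) = 0.3853
z(FA) = z(0.21) = -0.8064
c = −½·[z(H) + z(FA)] = −0.5 × (0.3853 + (-0.8064)) = 0.21055
c > 0: the observer has a conservative response bias.

c = 0.21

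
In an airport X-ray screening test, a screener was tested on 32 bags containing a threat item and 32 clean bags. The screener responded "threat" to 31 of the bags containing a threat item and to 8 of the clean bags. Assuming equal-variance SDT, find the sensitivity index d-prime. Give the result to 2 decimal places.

d-prime = 2.54

H = 31/32 = 0.9688
FA = 8/32 = 0.2500
z(H) = z(0.9688) = 1.8634
z(FA) = z(0.2500) = -0.6745
d' = z(H) − z(FA) = 1.8634 − (-0.6745) = 2.5379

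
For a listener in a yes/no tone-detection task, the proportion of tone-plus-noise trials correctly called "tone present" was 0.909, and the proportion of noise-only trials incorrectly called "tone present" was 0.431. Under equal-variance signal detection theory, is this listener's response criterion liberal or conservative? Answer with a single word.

z(H) = 1.335, z(FA) = -0.174
c = −½·(z(H) + z(FA)) = -0.5805
c < 0 → liberal criterion (biased toward responding “yes”).

liberal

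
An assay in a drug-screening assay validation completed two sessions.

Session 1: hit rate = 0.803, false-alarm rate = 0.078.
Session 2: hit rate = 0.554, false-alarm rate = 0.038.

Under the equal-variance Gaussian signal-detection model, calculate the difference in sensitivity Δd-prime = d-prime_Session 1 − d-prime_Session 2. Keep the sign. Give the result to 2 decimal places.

Δd-prime = 0.36

Session 1: z(0.803) = 0.852, z(0.078) = -1.419, d' = 2.271
Session 2: z(0.554) = 0.136, z(0.038) = -1.774, d' = 1.910
Δd' = d'_Session 1 − d'_Session 2 = 2.271 − 1.910 = 0.361
Session 1 has the higher sensitivity.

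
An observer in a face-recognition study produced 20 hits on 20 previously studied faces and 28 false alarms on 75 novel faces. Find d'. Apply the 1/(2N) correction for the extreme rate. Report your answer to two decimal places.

d' = 2.28

The hit rate is 20/20 = 1, so apply the 1/(2N) correction: H → 1 − 1/(2·20) = 0.97500.
z(H) = z(0.97500) = 1.960
z(FA) = z(0.37333) = -0.323
d' = 1.960 − (-0.323) = 2.283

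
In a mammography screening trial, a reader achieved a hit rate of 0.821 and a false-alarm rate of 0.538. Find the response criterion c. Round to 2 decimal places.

z(H) = z(0.821) = 0.9192
z(FA) = z(0.538) = 0.0954
c = −½·[z(H) + z(FA)] = −0.5 × (0.9192 + 0.0954) = -0.5073

c = -0.51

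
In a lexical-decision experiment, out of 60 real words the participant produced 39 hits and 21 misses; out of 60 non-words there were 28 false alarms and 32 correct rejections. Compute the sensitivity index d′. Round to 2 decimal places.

H = 39/60 = 0.6500
FA = 28/60 = 0.4667
z(0.6500) = 0.385, z(0.4667) = -0.084
d' = z(H) − z(FA) = 0.385 − (-0.084) = 0.469

d′ = 0.47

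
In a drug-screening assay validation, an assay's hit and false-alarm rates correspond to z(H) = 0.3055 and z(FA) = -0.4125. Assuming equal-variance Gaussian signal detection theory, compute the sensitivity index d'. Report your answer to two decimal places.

d' = z(H) − z(FA) = 0.3055 − (-0.4125) = 0.7180

d' = 0.72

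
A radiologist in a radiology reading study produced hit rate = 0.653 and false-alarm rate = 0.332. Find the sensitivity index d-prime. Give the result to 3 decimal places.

d-prime = 0.828

z(H) = z(0.653) = 0.3934
z(FA) = z(0.332) = -0.4344
d' = z(H) − z(FA) = 0.3934 − (-0.4344) = 0.8278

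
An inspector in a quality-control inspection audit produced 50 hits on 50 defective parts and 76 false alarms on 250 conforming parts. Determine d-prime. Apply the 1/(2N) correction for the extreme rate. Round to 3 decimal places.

The hit rate is 50/50 = 1, so apply the 1/(2N) correction: H → 1 − 1/(2·50) = 0.99000.
z(H) = z(0.99000) = 2.3263
z(FA) = z(0.30400) = -0.5129
d' = 2.3263 − (-0.5129) = 2.8392

d-prime = 2.839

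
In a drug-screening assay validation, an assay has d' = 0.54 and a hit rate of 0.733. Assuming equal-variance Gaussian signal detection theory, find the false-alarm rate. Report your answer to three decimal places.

false-alarm rate = 0.533

z(hit rate) = z(0.733) = 0.6219
z(FA) = z(H) − d' = 0.6219 − 0.54 = 0.0819
false-alarm rate = Φ(0.0819) = 0.5326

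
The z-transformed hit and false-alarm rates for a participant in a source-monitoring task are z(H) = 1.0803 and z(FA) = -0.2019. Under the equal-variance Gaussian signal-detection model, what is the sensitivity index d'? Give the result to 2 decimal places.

d' = 1.28

d' = z(H) − z(FA) = 1.0803 − (-0.2019) = 1.2822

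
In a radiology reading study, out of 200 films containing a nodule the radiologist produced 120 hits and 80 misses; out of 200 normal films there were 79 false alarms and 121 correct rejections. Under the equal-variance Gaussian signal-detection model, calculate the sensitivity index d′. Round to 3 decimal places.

d′ = 0.520

H = 120/200 = 0.6000
FA = 79/200 = 0.3950
z(0.6000) = 0.2533, z(0.3950) = -0.2663
d' = z(H) − z(FA) = 0.2533 − (-0.2663) = 0.5196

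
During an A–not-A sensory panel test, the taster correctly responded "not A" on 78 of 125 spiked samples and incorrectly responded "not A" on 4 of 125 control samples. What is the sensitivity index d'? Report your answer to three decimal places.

H = 78/125 = 0.6240
FA = 4/125 = 0.0320
z(0.6240) = 0.3160, z(0.0320) = -1.8522
d' = z(H) − z(FA) = 0.3160 − (-1.8522) = 2.1682

d' = 2.168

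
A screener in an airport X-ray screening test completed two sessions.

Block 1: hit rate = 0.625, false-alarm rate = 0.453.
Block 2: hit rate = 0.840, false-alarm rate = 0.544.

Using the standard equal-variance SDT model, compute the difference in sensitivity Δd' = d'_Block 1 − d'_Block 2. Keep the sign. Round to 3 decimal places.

Δd' = -0.447

Block 1: z(0.625) = 0.3186, z(0.453) = -0.1181, d' = 0.4367
Block 2: z(0.840) = 0.9945, z(0.544) = 0.1105, d' = 0.8840
Δd' = d'_Block 1 − d'_Block 2 = 0.4367 − 0.8840 = -0.4473
Block 2 has the higher sensitivity.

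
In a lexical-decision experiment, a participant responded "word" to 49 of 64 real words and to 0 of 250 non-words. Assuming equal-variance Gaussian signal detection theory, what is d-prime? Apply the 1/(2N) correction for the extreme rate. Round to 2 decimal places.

d-prime = 3.60

The false-alarm rate is 0/250 = 0, so apply the 1/(2N) correction: FA → 1/(2·250) = 0.00200.
z(H) = z(0.76562) = 0.724
z(FA) = z(0.00200) = -2.878
d' = 0.724 − (-2.878) = 3.602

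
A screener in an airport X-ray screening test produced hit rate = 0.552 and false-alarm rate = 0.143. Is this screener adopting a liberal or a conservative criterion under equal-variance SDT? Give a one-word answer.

z(H) = 0.131, z(FA) = -1.067
c = −½·(z(H) + z(FA)) = 0.468
c > 0 → conservative criterion (biased toward responding “no”).

conservative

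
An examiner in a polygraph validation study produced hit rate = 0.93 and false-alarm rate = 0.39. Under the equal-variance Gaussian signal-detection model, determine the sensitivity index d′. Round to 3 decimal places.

Φ⁻¹(H) = Φ⁻¹(0.93) = 1.4758
Φ⁻¹(FA) = Φ⁻¹(0.39) = -0.2793
d' = z(H) − z(FA) = 1.4758 − (-0.2793) = 1.7551

d′ = 1.755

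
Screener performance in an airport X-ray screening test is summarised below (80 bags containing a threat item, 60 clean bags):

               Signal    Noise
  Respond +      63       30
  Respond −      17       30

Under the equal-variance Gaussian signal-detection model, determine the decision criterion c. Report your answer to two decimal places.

H = 63/80 = 0.7875
FA = 30/60 = 0.5000
z(H) = z(0.7875) = 0.798
z(FA) = z(0.5000) = 0.000
c = −½·[z(H) + z(FA)] = −0.5 × (0.798 + 0.000) = -0.399

c = -0.40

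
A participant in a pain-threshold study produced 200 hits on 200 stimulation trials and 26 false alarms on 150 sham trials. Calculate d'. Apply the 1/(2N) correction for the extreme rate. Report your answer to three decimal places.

d' = 3.748

The hit rate is 200/200 = 1, so apply the 1/(2N) correction: H → 1 − 1/(2·200) = 0.99750.
z(H) = z(0.99750) = 2.8070
z(FA) = z(0.17333) = -0.9411
d' = 2.8070 − (-0.9411) = 3.7481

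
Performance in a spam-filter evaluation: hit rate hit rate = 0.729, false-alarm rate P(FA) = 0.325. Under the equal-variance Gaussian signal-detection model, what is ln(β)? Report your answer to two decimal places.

z(H) = 0.610
z(FA) = -0.454
ln β = −½·[z(H)² − z(FA)²] = −0.5 × (0.372 − 0.206) = -0.083

ln β = -0.08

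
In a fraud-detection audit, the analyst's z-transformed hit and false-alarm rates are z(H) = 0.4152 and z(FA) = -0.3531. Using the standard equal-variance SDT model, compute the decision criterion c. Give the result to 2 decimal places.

c = -0.03

c = −½·[z(H) + z(FA)] = −½·(0.4152 + (-0.3531)) = -0.03105
c < 0: the analyst has a liberal response bias.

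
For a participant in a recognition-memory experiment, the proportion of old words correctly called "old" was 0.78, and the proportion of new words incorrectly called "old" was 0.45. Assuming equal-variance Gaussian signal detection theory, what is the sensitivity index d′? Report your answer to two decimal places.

d′ = 0.90

z(0.78) = 0.7722, z(0.45) = -0.1257
d' = z(H) − z(FA) = 0.7722 − (-0.1257) = 0.8979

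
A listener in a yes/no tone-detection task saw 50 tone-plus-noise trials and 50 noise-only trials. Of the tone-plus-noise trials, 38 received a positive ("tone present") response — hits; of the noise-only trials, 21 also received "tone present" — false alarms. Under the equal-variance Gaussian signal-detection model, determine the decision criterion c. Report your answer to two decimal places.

H = 38/50 = 0.7600
FA = 21/50 = 0.4200
Φ⁻¹(0.7600) = 0.706, Φ⁻¹(0.4200) = -0.202
c = −½·[z(H) + z(FA)] = −0.5 × (0.706 + (-0.202)) = -0.252
c < 0: the listener has a liberal response bias.

c = -0.25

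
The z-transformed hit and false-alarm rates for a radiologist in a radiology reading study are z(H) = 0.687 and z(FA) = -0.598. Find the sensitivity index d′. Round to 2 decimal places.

d' = z(H) − z(FA) = 0.687 − (-0.598) = 1.285

d′ = 1.29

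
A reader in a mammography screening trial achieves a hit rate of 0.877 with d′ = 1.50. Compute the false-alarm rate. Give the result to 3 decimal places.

false-alarm rate = 0.367

z(hit rate) = z(0.877) = 1.1601
z(FA) = z(H) − d' = 1.1601 − 1.50 = -0.3399
false-alarm rate = Φ(-0.3399) = 0.3670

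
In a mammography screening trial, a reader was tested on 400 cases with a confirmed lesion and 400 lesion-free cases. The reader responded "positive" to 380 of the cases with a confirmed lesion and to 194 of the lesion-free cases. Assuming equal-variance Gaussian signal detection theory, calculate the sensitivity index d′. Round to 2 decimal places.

d′ = 1.68

H = 380/400 = 0.9500
FA = 194/400 = 0.4850
z(0.9500) = 1.6449, z(0.4850) = -0.0376
d' = z(H) − z(FA) = 1.6449 − (-0.0376) = 1.6825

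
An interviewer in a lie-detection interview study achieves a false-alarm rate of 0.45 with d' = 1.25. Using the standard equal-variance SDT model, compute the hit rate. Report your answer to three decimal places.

hit rate = 0.870

z(false-alarm rate) = z(0.45) = -0.1257
z(H) = z(FA) + d' = -0.1257 + 1.25 = 1.1243
hit rate = Φ(1.1243) = 0.8696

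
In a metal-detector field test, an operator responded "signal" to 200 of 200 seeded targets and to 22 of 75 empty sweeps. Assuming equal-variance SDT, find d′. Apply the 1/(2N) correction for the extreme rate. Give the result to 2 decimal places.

d′ = 3.35

The hit rate is 200/200 = 1, so apply the 1/(2N) correction: H → 1 − 1/(2·200) = 0.99750.
z(H) = z(0.99750) = 2.807
z(FA) = z(0.29333) = -0.544
d' = 2.807 − (-0.544) = 3.351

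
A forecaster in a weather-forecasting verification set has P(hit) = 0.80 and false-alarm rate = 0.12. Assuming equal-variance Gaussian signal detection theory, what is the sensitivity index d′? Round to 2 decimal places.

d′ = 2.02

Φ⁻¹(H) = Φ⁻¹(0.80) = 0.842
Φ⁻¹(FA) = Φ⁻¹(0.12) = -1.175
d' = z(H) − z(FA) = 0.842 − (-1.175) = 2.017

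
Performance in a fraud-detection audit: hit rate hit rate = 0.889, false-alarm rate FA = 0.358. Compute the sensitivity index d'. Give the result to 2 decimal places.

Φ⁻¹(0.889) = 1.2212, Φ⁻¹(0.358) = -0.3638
d' = z(H) − z(FA) = 1.2212 − (-0.3638) = 1.5850

d' = 1.59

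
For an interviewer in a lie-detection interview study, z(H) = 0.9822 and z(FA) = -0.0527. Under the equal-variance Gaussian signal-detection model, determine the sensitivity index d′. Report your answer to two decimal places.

d′ = 1.03

d' = z(H) − z(FA) = 0.9822 − (-0.0527) = 1.0349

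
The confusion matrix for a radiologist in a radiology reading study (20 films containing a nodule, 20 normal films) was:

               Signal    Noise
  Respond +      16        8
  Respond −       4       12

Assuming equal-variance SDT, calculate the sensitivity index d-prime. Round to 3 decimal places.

d-prime = 1.095

H = 16/20 = 0.8000
FA = 8/20 = 0.4000
Φ⁻¹(0.8000) = 0.8416, Φ⁻¹(0.4000) = -0.2533
d' = z(H) − z(FA) = 0.8416 − (-0.2533) = 1.0949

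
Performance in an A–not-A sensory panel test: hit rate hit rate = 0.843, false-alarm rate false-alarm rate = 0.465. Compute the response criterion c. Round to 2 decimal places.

c = -0.46

z(H) = 1.007
z(FA) = -0.088
c = −½·[z(H) + z(FA)] = −0.5 × (1.007 + (-0.088)) = -0.4595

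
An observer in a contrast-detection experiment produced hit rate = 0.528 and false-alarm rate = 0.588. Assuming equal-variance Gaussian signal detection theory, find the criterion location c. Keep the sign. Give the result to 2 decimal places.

c = -0.15

z(H) = 0.070
z(FA) = 0.222
c = −½·[z(H) + z(FA)] = −0.5 × (0.070 + 0.222) = -0.146
c < 0: the observer has a liberal response bias.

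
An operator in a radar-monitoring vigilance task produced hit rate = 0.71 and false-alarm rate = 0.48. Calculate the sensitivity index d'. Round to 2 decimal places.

d' = 0.60

Φ⁻¹(H) = Φ⁻¹(0.71) = 0.5534
Φ⁻¹(FA) = Φ⁻¹(0.48) = -0.0502
d' = z(H) − z(FA) = 0.5534 − (-0.0502) = 0.6036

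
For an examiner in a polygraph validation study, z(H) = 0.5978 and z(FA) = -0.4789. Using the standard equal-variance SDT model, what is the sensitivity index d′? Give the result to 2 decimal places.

d′ = 1.08

d' = z(H) − z(FA) = 0.5978 − (-0.4789) = 1.0767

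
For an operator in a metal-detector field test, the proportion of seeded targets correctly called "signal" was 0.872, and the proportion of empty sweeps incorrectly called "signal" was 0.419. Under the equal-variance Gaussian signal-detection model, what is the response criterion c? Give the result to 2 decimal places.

c = -0.47

z(H) = 1.1359
z(FA) = -0.2045
c = −½·[z(H) + z(FA)] = −0.5 × (1.1359 + (-0.2045)) = -0.4657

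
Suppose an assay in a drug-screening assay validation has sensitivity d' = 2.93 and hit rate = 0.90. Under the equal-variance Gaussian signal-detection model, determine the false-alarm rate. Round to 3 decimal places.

false-alarm rate = 0.050

z(hit rate) = z(0.90) = 1.2816
z(FA) = z(H) − d' = 1.2816 − 2.93 = -1.6484
false-alarm rate = Φ(-1.6484) = 0.0496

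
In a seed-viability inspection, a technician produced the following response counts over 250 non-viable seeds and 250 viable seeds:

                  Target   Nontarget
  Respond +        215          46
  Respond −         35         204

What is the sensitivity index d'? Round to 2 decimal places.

d' = 1.98

H = 215/250 = 0.8600
FA = 46/250 = 0.1840
Φ⁻¹(0.8600) = 1.0803, Φ⁻¹(0.1840) = -0.9002
d' = z(H) − z(FA) = 1.0803 − (-0.9002) = 1.9805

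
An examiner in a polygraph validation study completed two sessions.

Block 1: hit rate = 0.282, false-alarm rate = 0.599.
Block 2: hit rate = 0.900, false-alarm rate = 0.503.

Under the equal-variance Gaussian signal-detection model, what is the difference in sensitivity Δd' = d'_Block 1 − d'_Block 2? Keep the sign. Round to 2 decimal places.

Block 1: z(0.282) = -0.577, z(0.599) = 0.251, d' = -0.828
Block 2: z(0.900) = 1.282, z(0.503) = 0.008, d' = 1.274
Δd' = d'_Block 1 − d'_Block 2 = -0.828 − 1.274 = -2.102
Block 2 has the higher sensitivity.

Δd' = -2.10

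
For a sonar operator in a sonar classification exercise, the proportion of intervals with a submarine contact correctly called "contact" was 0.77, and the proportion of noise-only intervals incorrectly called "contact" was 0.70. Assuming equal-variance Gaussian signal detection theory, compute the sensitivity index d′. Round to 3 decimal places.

d′ = 0.214

z(0.77) = 0.7388, z(0.70) = 0.5244
d' = z(H) − z(FA) = 0.7388 − 0.5244 = 0.2144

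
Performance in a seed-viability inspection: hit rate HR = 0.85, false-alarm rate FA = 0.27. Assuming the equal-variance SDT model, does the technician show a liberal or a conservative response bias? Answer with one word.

z(H) = 1.036, z(FA) = -0.613
c = −½·(z(H) + z(FA)) = -0.2115
c < 0 → liberal criterion (biased toward responding “yes”).

liberal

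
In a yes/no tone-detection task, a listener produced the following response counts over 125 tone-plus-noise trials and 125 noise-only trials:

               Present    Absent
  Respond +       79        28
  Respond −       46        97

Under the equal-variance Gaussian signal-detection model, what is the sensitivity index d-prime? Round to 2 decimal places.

H = 79/125 = 0.6320
FA = 28/125 = 0.2240
z(0.6320) = 0.3372, z(0.2240) = -0.7588
d' = z(H) − z(FA) = 0.3372 − (-0.7588) = 1.0960

d-prime = 1.10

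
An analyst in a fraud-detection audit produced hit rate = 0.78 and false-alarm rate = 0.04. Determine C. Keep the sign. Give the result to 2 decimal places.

z(H) = 0.772
z(FA) = -1.751
c = −½·[z(H) + z(FA)] = −0.5 × (0.772 + (-1.751)) = 0.4895
c > 0: the analyst has a conservative response bias.

C = 0.49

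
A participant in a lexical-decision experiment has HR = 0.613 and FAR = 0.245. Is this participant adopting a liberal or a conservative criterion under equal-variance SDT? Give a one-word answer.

conservative

z(H) = 0.287, z(FA) = -0.690
c = −½·(z(H) + z(FA)) = 0.2015
c > 0 → conservative criterion (biased toward responding “no”).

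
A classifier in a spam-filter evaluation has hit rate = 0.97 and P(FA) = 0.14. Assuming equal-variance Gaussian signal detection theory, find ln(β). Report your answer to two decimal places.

ln β = -1.19

z(H) = 1.881
z(FA) = -1.080
ln β = −½·[z(H)² − z(FA)²] = −0.5 × (3.538 − 1.166) = -1.186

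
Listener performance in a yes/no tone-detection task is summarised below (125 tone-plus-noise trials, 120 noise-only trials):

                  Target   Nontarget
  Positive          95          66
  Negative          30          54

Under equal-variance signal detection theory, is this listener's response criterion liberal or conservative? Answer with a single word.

z(H) = 0.706, z(FA) = 0.126
c = −½·(z(H) + z(FA)) = -0.416
c < 0 → liberal criterion (biased toward responding “yes”).

liberal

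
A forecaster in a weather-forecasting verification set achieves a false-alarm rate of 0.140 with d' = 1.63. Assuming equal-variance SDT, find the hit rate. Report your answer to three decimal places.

hit rate = 0.709

z(false-alarm rate) = z(0.140) = -1.0803
z(H) = z(FA) + d' = -1.0803 + 1.63 = 0.5497
hit rate = Φ(0.5497) = 0.7087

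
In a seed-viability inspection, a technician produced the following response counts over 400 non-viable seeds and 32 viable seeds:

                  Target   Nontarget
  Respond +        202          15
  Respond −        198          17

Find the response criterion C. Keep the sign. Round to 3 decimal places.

H = 202/400 = 0.5050
FA = 15/32 = 0.4688
Φ⁻¹(0.5050) = 0.0125, Φ⁻¹(0.4688) = -0.0783
c = −½·[z(H) + z(FA)] = −0.5 × (0.0125 + (-0.0783)) = 0.0329

C = 0.033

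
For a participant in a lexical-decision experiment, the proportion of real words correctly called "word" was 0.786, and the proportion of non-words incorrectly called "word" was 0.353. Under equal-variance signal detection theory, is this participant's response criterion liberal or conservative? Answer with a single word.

z(H) = 0.793, z(FA) = -0.377
c = −½·(z(H) + z(FA)) = -0.208
c < 0 → liberal criterion (biased toward responding “yes”).

liberal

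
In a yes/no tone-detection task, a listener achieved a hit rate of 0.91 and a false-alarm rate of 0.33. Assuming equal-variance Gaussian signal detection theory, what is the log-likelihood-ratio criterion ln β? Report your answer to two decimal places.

z(H) = 1.341
z(FA) = -0.440
ln β = −½·[z(H)² − z(FA)²] = −0.5 × (1.798 − 0.194) = -0.802

ln β = -0.80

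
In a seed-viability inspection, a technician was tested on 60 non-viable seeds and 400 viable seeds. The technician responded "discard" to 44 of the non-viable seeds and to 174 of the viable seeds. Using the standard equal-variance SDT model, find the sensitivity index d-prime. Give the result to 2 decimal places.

d-prime = 0.79

H = 44/60 = 0.7333
FA = 174/400 = 0.4350
Φ⁻¹(H) = Φ⁻¹(0.7333) = 0.6228
Φ⁻¹(FA) = Φ⁻¹(0.4350) = -0.1637
d' = z(H) − z(FA) = 0.6228 − (-0.1637) = 0.7865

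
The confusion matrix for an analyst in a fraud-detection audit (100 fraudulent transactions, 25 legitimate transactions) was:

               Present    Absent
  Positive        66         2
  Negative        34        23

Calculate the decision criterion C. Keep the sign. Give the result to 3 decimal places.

C = 0.496

H = 66/100 = 0.6600
FA = 2/25 = 0.0800
z(H) = z(0.6600) = 0.4125
z(FA) = z(0.0800) = -1.4051
c = −½·[z(H) + z(FA)] = −0.5 × (0.4125 + (-1.4051)) = 0.4963
c > 0: the analyst has a conservative response bias.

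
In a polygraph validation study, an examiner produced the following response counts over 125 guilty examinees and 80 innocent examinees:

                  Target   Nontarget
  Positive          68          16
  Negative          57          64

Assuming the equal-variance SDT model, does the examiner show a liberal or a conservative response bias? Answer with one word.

conservative

z(H) = 0.111, z(FA) = -0.842
c = −½·(z(H) + z(FA)) = 0.3655
c > 0 → conservative criterion (biased toward responding “no”).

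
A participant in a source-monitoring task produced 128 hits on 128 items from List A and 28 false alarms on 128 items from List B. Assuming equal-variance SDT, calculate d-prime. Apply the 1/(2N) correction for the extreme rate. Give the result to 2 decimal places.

d-prime = 3.44

The hit rate is 128/128 = 1, so apply the 1/(2N) correction: H → 1 − 1/(2·128) = 0.99609.
z(H) = z(0.99609) = 2.660
z(FA) = z(0.21875) = -0.776
d' = 2.660 − (-0.776) = 3.436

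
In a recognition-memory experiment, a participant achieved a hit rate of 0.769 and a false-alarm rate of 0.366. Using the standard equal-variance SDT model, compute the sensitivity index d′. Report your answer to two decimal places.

z(0.769) = 0.7356, z(0.366) = -0.3425
d' = z(H) − z(FA) = 0.7356 − (-0.3425) = 1.0781

d′ = 1.08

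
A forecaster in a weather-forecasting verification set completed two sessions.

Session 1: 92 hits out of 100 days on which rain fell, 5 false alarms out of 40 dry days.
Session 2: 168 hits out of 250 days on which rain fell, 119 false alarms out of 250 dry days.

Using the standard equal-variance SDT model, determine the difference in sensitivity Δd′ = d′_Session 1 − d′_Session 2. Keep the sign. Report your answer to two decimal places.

Session 1: z(0.9200) = 1.405, z(0.1250) = -1.150, d' = 2.555
Session 2: z(0.6720) = 0.445, z(0.4760) = -0.060, d' = 0.505
Δd' = d'_Session 1 − d'_Session 2 = 2.555 − 0.505 = 2.050
Session 1 has the higher sensitivity.

Δd′ = 2.05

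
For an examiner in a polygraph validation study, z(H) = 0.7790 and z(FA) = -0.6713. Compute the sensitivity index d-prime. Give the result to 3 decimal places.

d-prime = 1.450

d' = z(H) − z(FA) = 0.7790 − (-0.6713) = 1.4503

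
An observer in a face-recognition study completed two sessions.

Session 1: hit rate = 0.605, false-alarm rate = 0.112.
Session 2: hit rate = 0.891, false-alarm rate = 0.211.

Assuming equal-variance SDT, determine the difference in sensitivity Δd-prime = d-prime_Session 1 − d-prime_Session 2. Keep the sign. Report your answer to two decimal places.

Δd-prime = -0.55

Session 1: z(0.605) = 0.266, z(0.112) = -1.216, d' = 1.482
Session 2: z(0.891) = 1.232, z(0.211) = -0.803, d' = 2.035
Δd' = d'_Session 1 − d'_Session 2 = 1.482 − 2.035 = -0.553
Session 2 has the higher sensitivity.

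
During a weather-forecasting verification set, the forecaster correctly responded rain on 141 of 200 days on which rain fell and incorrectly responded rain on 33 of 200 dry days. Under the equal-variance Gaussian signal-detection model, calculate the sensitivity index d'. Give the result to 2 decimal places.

H = 141/200 = 0.7050
FA = 33/200 = 0.1650
Φ⁻¹(H) = Φ⁻¹(0.7050) = 0.539
Φ⁻¹(FA) = Φ⁻¹(0.1650) = -0.974
d' = z(H) − z(FA) = 0.539 − (-0.974) = 1.513

d' = 1.51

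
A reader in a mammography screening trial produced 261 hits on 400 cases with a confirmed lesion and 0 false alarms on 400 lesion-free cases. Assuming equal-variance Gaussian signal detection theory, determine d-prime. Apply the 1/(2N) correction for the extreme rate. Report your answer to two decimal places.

The false-alarm rate is 0/400 = 0, so apply the 1/(2N) correction: FA → 1/(2·400) = 0.00125.
z(H) = z(0.65250) = 0.392
z(FA) = z(0.00125) = -3.023
d' = 0.392 − (-3.023) = 3.415

d-prime = 3.42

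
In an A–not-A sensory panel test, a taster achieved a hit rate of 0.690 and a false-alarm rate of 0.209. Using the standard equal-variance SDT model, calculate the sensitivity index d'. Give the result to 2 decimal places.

d' = 1.31

Φ⁻¹(H) = 0.496
Φ⁻¹(FA) = -0.810
d' = z(H) − z(FA) = 0.496 − (-0.810) = 1.306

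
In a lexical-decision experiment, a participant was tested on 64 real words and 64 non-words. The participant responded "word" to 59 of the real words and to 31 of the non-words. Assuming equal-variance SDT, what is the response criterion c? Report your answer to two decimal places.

H = 59/64 = 0.9219
FA = 31/64 = 0.4844
z(H) = z(0.9219) = 1.418
z(FA) = z(0.4844) = -0.039
c = −½·[z(H) + z(FA)] = −0.5 × (1.418 + (-0.039)) = -0.6895
c < 0: the participant has a liberal response bias.

c = -0.69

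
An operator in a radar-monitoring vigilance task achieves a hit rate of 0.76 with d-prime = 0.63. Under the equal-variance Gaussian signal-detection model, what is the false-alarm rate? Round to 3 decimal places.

z(hit rate) = z(0.76) = 0.7063
z(FA) = z(H) − d' = 0.7063 − 0.63 = 0.0763
false-alarm rate = Φ(0.0763) = 0.5304

false-alarm rate = 0.530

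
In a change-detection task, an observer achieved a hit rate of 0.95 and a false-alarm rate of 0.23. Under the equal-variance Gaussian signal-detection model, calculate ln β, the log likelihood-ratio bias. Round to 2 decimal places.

z(H) = z(0.95) = 1.645
z(FA) = z(0.23) = -0.739
ln β = −½·[z(H)² − z(FA)²] = −0.5 × (2.706 − 0.546) = -1.080

ln β = -1.08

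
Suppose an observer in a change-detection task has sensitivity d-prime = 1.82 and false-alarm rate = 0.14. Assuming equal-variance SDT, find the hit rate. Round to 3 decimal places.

hit rate = 0.770

z(false-alarm rate) = z(0.14) = -1.0803
z(H) = z(FA) + d' = -1.0803 + 1.82 = 0.7397
hit rate = Φ(0.7397) = 0.7703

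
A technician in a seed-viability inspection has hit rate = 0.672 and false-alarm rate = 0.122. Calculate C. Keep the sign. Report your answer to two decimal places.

z(0.672) = 0.4454, z(0.122) = -1.1650
c = −½·[z(H) + z(FA)] = −0.5 × (0.4454 + (-1.1650)) = 0.3598
c > 0: the technician has a conservative response bias.

C = 0.36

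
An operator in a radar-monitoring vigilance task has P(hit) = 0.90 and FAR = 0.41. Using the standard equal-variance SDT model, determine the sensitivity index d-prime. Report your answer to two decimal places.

d-prime = 1.51

Φ⁻¹(H) = 1.282
Φ⁻¹(FA) = -0.228
d' = z(H) − z(FA) = 1.282 − (-0.228) = 1.510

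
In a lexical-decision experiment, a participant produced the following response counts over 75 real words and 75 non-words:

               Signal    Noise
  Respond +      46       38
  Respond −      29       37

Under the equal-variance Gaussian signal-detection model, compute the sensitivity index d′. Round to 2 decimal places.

H = 46/75 = 0.6133
FA = 38/75 = 0.5067
z(H) = z(0.6133) = 0.2879
z(FA) = z(0.5067) = 0.0168
d' = z(H) − z(FA) = 0.2879 − 0.0168 = 0.2711

d′ = 0.27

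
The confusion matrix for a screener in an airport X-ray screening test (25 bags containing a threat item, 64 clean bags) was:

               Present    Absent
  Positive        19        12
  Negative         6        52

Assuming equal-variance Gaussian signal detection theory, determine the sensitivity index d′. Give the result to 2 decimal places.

d′ = 1.59

H = 19/25 = 0.7600
FA = 12/64 = 0.1875
z(H) = 0.7063
z(FA) = -0.8871
d' = z(H) − z(FA) = 0.7063 − (-0.8871) = 1.5934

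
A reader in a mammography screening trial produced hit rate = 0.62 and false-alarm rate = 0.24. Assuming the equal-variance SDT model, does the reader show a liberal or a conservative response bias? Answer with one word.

conservative

z(H) = 0.305, z(FA) = -0.706
c = −½·(z(H) + z(FA)) = 0.2005
c > 0 → conservative criterion (biased toward responding “no”).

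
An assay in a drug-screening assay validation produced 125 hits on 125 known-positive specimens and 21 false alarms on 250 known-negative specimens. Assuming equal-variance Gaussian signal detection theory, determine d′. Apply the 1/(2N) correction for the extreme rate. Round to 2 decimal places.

The hit rate is 125/125 = 1, so apply the 1/(2N) correction: H → 1 − 1/(2·125) = 0.99600.
z(H) = z(0.99600) = 2.652
z(FA) = z(0.08400) = -1.379
d' = 2.652 − (-1.379) = 4.031

d′ = 4.03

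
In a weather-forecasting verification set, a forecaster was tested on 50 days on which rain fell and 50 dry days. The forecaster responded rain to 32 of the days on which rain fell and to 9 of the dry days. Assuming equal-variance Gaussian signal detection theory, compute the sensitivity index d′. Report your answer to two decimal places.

H = 32/50 = 0.6400
FA = 9/50 = 0.1800
z(H) = 0.3585
z(FA) = -0.9154
d' = z(H) − z(FA) = 0.3585 − (-0.9154) = 1.2739

d′ = 1.27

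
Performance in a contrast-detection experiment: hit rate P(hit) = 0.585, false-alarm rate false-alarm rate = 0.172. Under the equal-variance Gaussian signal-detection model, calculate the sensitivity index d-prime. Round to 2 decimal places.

z(0.585) = 0.215, z(0.172) = -0.946
d' = z(H) − z(FA) = 0.215 − (-0.946) = 1.161

d-prime = 1.16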